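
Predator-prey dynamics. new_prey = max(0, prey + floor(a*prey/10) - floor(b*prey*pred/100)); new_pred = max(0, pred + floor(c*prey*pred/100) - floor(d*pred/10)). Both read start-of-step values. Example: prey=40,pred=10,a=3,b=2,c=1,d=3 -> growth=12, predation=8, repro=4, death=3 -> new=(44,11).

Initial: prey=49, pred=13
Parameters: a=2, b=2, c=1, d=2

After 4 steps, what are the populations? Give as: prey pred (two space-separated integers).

Answer: 22 28

Derivation:
Step 1: prey: 49+9-12=46; pred: 13+6-2=17
Step 2: prey: 46+9-15=40; pred: 17+7-3=21
Step 3: prey: 40+8-16=32; pred: 21+8-4=25
Step 4: prey: 32+6-16=22; pred: 25+8-5=28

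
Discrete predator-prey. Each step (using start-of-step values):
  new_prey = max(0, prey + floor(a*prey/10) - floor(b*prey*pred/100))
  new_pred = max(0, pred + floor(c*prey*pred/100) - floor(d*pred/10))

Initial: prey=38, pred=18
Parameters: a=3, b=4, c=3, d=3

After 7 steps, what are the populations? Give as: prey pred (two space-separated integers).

Answer: 0 9

Derivation:
Step 1: prey: 38+11-27=22; pred: 18+20-5=33
Step 2: prey: 22+6-29=0; pred: 33+21-9=45
Step 3: prey: 0+0-0=0; pred: 45+0-13=32
Step 4: prey: 0+0-0=0; pred: 32+0-9=23
Step 5: prey: 0+0-0=0; pred: 23+0-6=17
Step 6: prey: 0+0-0=0; pred: 17+0-5=12
Step 7: prey: 0+0-0=0; pred: 12+0-3=9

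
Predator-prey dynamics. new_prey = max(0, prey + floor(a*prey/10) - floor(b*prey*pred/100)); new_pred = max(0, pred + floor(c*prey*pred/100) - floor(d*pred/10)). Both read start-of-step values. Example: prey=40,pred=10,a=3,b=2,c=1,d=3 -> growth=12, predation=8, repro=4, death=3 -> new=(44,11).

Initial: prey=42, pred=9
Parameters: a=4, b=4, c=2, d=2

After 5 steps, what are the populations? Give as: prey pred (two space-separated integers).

Step 1: prey: 42+16-15=43; pred: 9+7-1=15
Step 2: prey: 43+17-25=35; pred: 15+12-3=24
Step 3: prey: 35+14-33=16; pred: 24+16-4=36
Step 4: prey: 16+6-23=0; pred: 36+11-7=40
Step 5: prey: 0+0-0=0; pred: 40+0-8=32

Answer: 0 32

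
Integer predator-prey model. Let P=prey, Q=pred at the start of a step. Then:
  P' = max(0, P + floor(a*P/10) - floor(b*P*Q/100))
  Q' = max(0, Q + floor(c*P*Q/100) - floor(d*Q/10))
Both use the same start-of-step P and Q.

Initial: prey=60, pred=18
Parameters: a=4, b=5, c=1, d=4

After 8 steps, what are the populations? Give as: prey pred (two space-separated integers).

Answer: 7 2

Derivation:
Step 1: prey: 60+24-54=30; pred: 18+10-7=21
Step 2: prey: 30+12-31=11; pred: 21+6-8=19
Step 3: prey: 11+4-10=5; pred: 19+2-7=14
Step 4: prey: 5+2-3=4; pred: 14+0-5=9
Step 5: prey: 4+1-1=4; pred: 9+0-3=6
Step 6: prey: 4+1-1=4; pred: 6+0-2=4
Step 7: prey: 4+1-0=5; pred: 4+0-1=3
Step 8: prey: 5+2-0=7; pred: 3+0-1=2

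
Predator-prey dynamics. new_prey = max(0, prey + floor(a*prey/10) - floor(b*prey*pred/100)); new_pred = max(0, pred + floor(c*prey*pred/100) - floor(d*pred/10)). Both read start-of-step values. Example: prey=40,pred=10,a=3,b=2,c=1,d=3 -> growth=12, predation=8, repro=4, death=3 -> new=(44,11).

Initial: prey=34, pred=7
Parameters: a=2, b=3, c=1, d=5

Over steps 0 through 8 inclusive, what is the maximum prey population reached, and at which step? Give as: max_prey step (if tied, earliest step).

Step 1: prey: 34+6-7=33; pred: 7+2-3=6
Step 2: prey: 33+6-5=34; pred: 6+1-3=4
Step 3: prey: 34+6-4=36; pred: 4+1-2=3
Step 4: prey: 36+7-3=40; pred: 3+1-1=3
Step 5: prey: 40+8-3=45; pred: 3+1-1=3
Step 6: prey: 45+9-4=50; pred: 3+1-1=3
Step 7: prey: 50+10-4=56; pred: 3+1-1=3
Step 8: prey: 56+11-5=62; pred: 3+1-1=3
Max prey = 62 at step 8

Answer: 62 8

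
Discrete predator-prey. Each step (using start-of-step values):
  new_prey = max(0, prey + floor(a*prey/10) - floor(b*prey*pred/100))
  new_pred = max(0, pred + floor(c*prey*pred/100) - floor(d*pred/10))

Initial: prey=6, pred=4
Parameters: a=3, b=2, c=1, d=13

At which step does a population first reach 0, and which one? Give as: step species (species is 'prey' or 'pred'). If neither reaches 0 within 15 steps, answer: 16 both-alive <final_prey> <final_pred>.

Step 1: prey: 6+1-0=7; pred: 4+0-5=0
First extinction: pred at step 1

Answer: 1 pred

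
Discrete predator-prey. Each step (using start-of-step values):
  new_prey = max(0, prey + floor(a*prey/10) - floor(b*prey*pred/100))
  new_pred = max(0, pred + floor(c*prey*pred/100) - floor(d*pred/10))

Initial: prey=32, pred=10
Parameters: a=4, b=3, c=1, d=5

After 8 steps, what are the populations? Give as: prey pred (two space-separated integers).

Step 1: prey: 32+12-9=35; pred: 10+3-5=8
Step 2: prey: 35+14-8=41; pred: 8+2-4=6
Step 3: prey: 41+16-7=50; pred: 6+2-3=5
Step 4: prey: 50+20-7=63; pred: 5+2-2=5
Step 5: prey: 63+25-9=79; pred: 5+3-2=6
Step 6: prey: 79+31-14=96; pred: 6+4-3=7
Step 7: prey: 96+38-20=114; pred: 7+6-3=10
Step 8: prey: 114+45-34=125; pred: 10+11-5=16

Answer: 125 16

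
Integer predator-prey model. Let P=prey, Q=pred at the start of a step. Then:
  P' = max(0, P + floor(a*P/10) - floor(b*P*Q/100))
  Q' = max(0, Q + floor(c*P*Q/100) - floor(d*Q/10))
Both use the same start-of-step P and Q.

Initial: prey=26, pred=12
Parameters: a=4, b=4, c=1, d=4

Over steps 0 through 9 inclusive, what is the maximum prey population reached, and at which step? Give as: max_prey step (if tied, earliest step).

Step 1: prey: 26+10-12=24; pred: 12+3-4=11
Step 2: prey: 24+9-10=23; pred: 11+2-4=9
Step 3: prey: 23+9-8=24; pred: 9+2-3=8
Step 4: prey: 24+9-7=26; pred: 8+1-3=6
Step 5: prey: 26+10-6=30; pred: 6+1-2=5
Step 6: prey: 30+12-6=36; pred: 5+1-2=4
Step 7: prey: 36+14-5=45; pred: 4+1-1=4
Step 8: prey: 45+18-7=56; pred: 4+1-1=4
Step 9: prey: 56+22-8=70; pred: 4+2-1=5
Max prey = 70 at step 9

Answer: 70 9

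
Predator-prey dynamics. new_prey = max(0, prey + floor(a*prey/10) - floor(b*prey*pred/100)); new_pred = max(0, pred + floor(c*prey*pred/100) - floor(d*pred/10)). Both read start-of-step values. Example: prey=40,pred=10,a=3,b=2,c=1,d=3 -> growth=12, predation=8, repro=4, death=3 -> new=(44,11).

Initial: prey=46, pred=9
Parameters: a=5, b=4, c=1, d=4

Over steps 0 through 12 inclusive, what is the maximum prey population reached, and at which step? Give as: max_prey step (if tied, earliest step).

Answer: 62 3

Derivation:
Step 1: prey: 46+23-16=53; pred: 9+4-3=10
Step 2: prey: 53+26-21=58; pred: 10+5-4=11
Step 3: prey: 58+29-25=62; pred: 11+6-4=13
Step 4: prey: 62+31-32=61; pred: 13+8-5=16
Step 5: prey: 61+30-39=52; pred: 16+9-6=19
Step 6: prey: 52+26-39=39; pred: 19+9-7=21
Step 7: prey: 39+19-32=26; pred: 21+8-8=21
Step 8: prey: 26+13-21=18; pred: 21+5-8=18
Step 9: prey: 18+9-12=15; pred: 18+3-7=14
Step 10: prey: 15+7-8=14; pred: 14+2-5=11
Step 11: prey: 14+7-6=15; pred: 11+1-4=8
Step 12: prey: 15+7-4=18; pred: 8+1-3=6
Max prey = 62 at step 3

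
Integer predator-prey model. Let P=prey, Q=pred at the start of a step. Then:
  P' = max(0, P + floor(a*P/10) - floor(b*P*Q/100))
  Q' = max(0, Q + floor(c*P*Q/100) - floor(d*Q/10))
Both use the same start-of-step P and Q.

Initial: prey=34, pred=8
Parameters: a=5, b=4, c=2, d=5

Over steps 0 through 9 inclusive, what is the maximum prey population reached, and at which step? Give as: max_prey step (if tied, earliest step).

Answer: 48 3

Derivation:
Step 1: prey: 34+17-10=41; pred: 8+5-4=9
Step 2: prey: 41+20-14=47; pred: 9+7-4=12
Step 3: prey: 47+23-22=48; pred: 12+11-6=17
Step 4: prey: 48+24-32=40; pred: 17+16-8=25
Step 5: prey: 40+20-40=20; pred: 25+20-12=33
Step 6: prey: 20+10-26=4; pred: 33+13-16=30
Step 7: prey: 4+2-4=2; pred: 30+2-15=17
Step 8: prey: 2+1-1=2; pred: 17+0-8=9
Step 9: prey: 2+1-0=3; pred: 9+0-4=5
Max prey = 48 at step 3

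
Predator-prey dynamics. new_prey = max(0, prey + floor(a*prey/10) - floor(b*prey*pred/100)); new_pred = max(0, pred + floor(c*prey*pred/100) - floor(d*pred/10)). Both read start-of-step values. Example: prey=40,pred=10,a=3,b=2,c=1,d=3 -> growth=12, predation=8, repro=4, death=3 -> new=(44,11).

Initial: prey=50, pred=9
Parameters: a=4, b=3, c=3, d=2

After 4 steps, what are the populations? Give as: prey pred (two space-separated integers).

Step 1: prey: 50+20-13=57; pred: 9+13-1=21
Step 2: prey: 57+22-35=44; pred: 21+35-4=52
Step 3: prey: 44+17-68=0; pred: 52+68-10=110
Step 4: prey: 0+0-0=0; pred: 110+0-22=88

Answer: 0 88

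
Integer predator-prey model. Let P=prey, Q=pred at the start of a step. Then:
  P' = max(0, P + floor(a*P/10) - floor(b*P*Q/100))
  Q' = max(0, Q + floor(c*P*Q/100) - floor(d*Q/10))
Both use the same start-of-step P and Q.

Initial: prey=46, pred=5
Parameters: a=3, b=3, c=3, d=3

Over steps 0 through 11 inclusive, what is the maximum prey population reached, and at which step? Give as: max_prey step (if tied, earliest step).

Answer: 53 1

Derivation:
Step 1: prey: 46+13-6=53; pred: 5+6-1=10
Step 2: prey: 53+15-15=53; pred: 10+15-3=22
Step 3: prey: 53+15-34=34; pred: 22+34-6=50
Step 4: prey: 34+10-51=0; pred: 50+51-15=86
Step 5: prey: 0+0-0=0; pred: 86+0-25=61
Step 6: prey: 0+0-0=0; pred: 61+0-18=43
Step 7: prey: 0+0-0=0; pred: 43+0-12=31
Step 8: prey: 0+0-0=0; pred: 31+0-9=22
Step 9: prey: 0+0-0=0; pred: 22+0-6=16
Step 10: prey: 0+0-0=0; pred: 16+0-4=12
Step 11: prey: 0+0-0=0; pred: 12+0-3=9
Max prey = 53 at step 1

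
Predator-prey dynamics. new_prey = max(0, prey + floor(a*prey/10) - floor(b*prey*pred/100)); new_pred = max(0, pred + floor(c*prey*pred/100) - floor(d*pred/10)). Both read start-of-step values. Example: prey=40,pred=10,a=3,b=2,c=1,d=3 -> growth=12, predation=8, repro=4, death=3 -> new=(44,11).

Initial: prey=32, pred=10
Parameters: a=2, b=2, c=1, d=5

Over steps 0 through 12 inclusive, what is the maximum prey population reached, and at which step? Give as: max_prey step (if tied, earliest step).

Answer: 105 12

Derivation:
Step 1: prey: 32+6-6=32; pred: 10+3-5=8
Step 2: prey: 32+6-5=33; pred: 8+2-4=6
Step 3: prey: 33+6-3=36; pred: 6+1-3=4
Step 4: prey: 36+7-2=41; pred: 4+1-2=3
Step 5: prey: 41+8-2=47; pred: 3+1-1=3
Step 6: prey: 47+9-2=54; pred: 3+1-1=3
Step 7: prey: 54+10-3=61; pred: 3+1-1=3
Step 8: prey: 61+12-3=70; pred: 3+1-1=3
Step 9: prey: 70+14-4=80; pred: 3+2-1=4
Step 10: prey: 80+16-6=90; pred: 4+3-2=5
Step 11: prey: 90+18-9=99; pred: 5+4-2=7
Step 12: prey: 99+19-13=105; pred: 7+6-3=10
Max prey = 105 at step 12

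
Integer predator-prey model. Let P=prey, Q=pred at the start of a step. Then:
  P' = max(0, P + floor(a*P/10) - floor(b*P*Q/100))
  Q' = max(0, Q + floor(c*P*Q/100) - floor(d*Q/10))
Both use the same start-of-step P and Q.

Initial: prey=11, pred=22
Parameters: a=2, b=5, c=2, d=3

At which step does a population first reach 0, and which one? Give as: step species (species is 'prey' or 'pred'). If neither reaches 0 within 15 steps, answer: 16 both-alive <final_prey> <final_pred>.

Step 1: prey: 11+2-12=1; pred: 22+4-6=20
Step 2: prey: 1+0-1=0; pred: 20+0-6=14
First extinction: prey at step 2

Answer: 2 prey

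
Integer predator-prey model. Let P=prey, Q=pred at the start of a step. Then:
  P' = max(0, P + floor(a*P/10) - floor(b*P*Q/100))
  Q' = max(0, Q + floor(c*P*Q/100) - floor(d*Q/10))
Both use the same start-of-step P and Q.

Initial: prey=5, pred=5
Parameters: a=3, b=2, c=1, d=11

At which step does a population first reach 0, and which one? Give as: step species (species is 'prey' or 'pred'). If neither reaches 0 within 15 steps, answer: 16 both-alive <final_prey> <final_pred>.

Answer: 1 pred

Derivation:
Step 1: prey: 5+1-0=6; pred: 5+0-5=0
First extinction: pred at step 1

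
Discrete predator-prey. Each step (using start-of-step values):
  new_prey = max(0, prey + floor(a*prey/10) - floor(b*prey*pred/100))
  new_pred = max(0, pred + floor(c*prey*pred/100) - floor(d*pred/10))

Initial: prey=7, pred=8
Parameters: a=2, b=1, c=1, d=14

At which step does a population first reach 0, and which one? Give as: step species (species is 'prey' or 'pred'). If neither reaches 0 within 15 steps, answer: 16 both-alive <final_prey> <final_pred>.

Step 1: prey: 7+1-0=8; pred: 8+0-11=0
First extinction: pred at step 1

Answer: 1 pred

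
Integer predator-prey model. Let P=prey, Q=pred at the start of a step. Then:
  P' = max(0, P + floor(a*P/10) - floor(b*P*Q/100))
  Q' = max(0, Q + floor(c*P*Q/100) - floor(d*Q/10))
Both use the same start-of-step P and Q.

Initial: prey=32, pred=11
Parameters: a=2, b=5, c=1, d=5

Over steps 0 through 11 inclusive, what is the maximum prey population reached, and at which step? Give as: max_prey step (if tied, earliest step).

Step 1: prey: 32+6-17=21; pred: 11+3-5=9
Step 2: prey: 21+4-9=16; pred: 9+1-4=6
Step 3: prey: 16+3-4=15; pred: 6+0-3=3
Step 4: prey: 15+3-2=16; pred: 3+0-1=2
Step 5: prey: 16+3-1=18; pred: 2+0-1=1
Step 6: prey: 18+3-0=21; pred: 1+0-0=1
Step 7: prey: 21+4-1=24; pred: 1+0-0=1
Step 8: prey: 24+4-1=27; pred: 1+0-0=1
Step 9: prey: 27+5-1=31; pred: 1+0-0=1
Step 10: prey: 31+6-1=36; pred: 1+0-0=1
Step 11: prey: 36+7-1=42; pred: 1+0-0=1
Max prey = 42 at step 11

Answer: 42 11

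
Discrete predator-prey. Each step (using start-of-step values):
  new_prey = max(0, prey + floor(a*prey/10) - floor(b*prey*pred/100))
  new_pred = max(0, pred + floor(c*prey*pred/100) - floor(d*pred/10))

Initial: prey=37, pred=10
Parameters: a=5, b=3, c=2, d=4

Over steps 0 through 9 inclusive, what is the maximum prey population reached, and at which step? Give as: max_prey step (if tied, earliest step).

Step 1: prey: 37+18-11=44; pred: 10+7-4=13
Step 2: prey: 44+22-17=49; pred: 13+11-5=19
Step 3: prey: 49+24-27=46; pred: 19+18-7=30
Step 4: prey: 46+23-41=28; pred: 30+27-12=45
Step 5: prey: 28+14-37=5; pred: 45+25-18=52
Step 6: prey: 5+2-7=0; pred: 52+5-20=37
Step 7: prey: 0+0-0=0; pred: 37+0-14=23
Step 8: prey: 0+0-0=0; pred: 23+0-9=14
Step 9: prey: 0+0-0=0; pred: 14+0-5=9
Max prey = 49 at step 2

Answer: 49 2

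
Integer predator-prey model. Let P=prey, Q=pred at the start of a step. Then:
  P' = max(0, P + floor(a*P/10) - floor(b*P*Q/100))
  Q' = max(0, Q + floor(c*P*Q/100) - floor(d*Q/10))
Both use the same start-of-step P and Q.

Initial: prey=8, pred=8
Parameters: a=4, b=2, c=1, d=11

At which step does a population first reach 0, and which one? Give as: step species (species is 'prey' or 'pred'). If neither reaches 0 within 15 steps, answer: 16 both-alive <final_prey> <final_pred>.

Answer: 1 pred

Derivation:
Step 1: prey: 8+3-1=10; pred: 8+0-8=0
First extinction: pred at step 1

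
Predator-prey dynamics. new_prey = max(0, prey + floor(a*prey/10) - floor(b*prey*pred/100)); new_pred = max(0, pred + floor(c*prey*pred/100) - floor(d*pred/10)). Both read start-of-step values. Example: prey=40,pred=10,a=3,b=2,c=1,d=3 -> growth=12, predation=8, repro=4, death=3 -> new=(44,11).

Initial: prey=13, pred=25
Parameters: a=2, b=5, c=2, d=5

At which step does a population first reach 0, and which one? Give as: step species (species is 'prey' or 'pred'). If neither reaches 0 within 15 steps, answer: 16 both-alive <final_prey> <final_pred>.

Answer: 1 prey

Derivation:
Step 1: prey: 13+2-16=0; pred: 25+6-12=19
First extinction: prey at step 1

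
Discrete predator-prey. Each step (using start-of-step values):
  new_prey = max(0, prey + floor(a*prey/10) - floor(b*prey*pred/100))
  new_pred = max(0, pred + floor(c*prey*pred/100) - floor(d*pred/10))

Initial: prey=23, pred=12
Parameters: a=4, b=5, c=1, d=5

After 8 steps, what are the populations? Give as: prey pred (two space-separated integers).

Step 1: prey: 23+9-13=19; pred: 12+2-6=8
Step 2: prey: 19+7-7=19; pred: 8+1-4=5
Step 3: prey: 19+7-4=22; pred: 5+0-2=3
Step 4: prey: 22+8-3=27; pred: 3+0-1=2
Step 5: prey: 27+10-2=35; pred: 2+0-1=1
Step 6: prey: 35+14-1=48; pred: 1+0-0=1
Step 7: prey: 48+19-2=65; pred: 1+0-0=1
Step 8: prey: 65+26-3=88; pred: 1+0-0=1

Answer: 88 1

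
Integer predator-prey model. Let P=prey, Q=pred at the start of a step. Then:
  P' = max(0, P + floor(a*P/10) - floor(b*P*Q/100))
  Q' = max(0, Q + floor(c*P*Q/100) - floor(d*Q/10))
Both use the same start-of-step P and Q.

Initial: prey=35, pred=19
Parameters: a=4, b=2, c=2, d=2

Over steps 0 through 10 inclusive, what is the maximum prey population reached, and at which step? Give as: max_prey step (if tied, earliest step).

Step 1: prey: 35+14-13=36; pred: 19+13-3=29
Step 2: prey: 36+14-20=30; pred: 29+20-5=44
Step 3: prey: 30+12-26=16; pred: 44+26-8=62
Step 4: prey: 16+6-19=3; pred: 62+19-12=69
Step 5: prey: 3+1-4=0; pred: 69+4-13=60
Step 6: prey: 0+0-0=0; pred: 60+0-12=48
Step 7: prey: 0+0-0=0; pred: 48+0-9=39
Step 8: prey: 0+0-0=0; pred: 39+0-7=32
Step 9: prey: 0+0-0=0; pred: 32+0-6=26
Step 10: prey: 0+0-0=0; pred: 26+0-5=21
Max prey = 36 at step 1

Answer: 36 1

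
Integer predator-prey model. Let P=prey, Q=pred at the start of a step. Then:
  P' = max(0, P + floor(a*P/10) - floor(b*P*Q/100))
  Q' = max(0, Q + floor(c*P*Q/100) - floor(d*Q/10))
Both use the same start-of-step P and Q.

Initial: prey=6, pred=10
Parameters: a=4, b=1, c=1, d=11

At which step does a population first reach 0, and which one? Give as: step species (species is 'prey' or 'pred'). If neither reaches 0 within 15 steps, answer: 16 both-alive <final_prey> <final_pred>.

Step 1: prey: 6+2-0=8; pred: 10+0-11=0
First extinction: pred at step 1

Answer: 1 pred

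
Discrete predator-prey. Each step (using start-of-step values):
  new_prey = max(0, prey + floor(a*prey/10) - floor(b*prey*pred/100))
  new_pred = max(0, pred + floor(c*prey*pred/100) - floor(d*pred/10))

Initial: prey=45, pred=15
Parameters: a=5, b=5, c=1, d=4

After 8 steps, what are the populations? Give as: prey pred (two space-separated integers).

Answer: 34 4

Derivation:
Step 1: prey: 45+22-33=34; pred: 15+6-6=15
Step 2: prey: 34+17-25=26; pred: 15+5-6=14
Step 3: prey: 26+13-18=21; pred: 14+3-5=12
Step 4: prey: 21+10-12=19; pred: 12+2-4=10
Step 5: prey: 19+9-9=19; pred: 10+1-4=7
Step 6: prey: 19+9-6=22; pred: 7+1-2=6
Step 7: prey: 22+11-6=27; pred: 6+1-2=5
Step 8: prey: 27+13-6=34; pred: 5+1-2=4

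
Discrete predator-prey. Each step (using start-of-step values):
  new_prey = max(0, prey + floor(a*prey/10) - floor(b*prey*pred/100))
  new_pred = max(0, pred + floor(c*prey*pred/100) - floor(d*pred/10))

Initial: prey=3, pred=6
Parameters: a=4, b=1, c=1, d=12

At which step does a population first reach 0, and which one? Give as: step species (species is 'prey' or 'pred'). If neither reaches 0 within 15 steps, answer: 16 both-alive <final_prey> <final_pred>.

Step 1: prey: 3+1-0=4; pred: 6+0-7=0
First extinction: pred at step 1

Answer: 1 pred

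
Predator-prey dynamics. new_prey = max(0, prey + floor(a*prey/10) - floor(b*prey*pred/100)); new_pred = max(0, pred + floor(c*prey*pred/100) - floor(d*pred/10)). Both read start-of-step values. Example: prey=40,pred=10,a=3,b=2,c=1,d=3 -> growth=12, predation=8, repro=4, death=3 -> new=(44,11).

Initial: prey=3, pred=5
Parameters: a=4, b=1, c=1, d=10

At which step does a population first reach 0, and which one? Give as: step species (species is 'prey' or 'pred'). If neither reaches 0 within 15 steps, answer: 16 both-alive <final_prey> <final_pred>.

Answer: 1 pred

Derivation:
Step 1: prey: 3+1-0=4; pred: 5+0-5=0
First extinction: pred at step 1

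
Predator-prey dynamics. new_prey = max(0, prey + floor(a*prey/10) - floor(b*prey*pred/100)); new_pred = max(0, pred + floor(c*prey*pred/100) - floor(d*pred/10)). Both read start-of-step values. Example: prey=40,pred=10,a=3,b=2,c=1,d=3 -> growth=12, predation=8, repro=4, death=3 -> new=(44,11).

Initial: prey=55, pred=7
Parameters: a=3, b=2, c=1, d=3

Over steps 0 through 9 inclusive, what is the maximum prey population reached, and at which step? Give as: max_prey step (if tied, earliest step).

Answer: 78 3

Derivation:
Step 1: prey: 55+16-7=64; pred: 7+3-2=8
Step 2: prey: 64+19-10=73; pred: 8+5-2=11
Step 3: prey: 73+21-16=78; pred: 11+8-3=16
Step 4: prey: 78+23-24=77; pred: 16+12-4=24
Step 5: prey: 77+23-36=64; pred: 24+18-7=35
Step 6: prey: 64+19-44=39; pred: 35+22-10=47
Step 7: prey: 39+11-36=14; pred: 47+18-14=51
Step 8: prey: 14+4-14=4; pred: 51+7-15=43
Step 9: prey: 4+1-3=2; pred: 43+1-12=32
Max prey = 78 at step 3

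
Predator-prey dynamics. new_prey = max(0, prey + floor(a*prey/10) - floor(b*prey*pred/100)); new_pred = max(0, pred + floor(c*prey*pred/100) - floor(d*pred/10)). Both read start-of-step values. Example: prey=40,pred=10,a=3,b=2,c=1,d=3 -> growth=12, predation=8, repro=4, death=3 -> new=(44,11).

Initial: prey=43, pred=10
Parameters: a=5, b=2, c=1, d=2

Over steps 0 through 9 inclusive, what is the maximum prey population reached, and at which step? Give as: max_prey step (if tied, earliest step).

Answer: 86 4

Derivation:
Step 1: prey: 43+21-8=56; pred: 10+4-2=12
Step 2: prey: 56+28-13=71; pred: 12+6-2=16
Step 3: prey: 71+35-22=84; pred: 16+11-3=24
Step 4: prey: 84+42-40=86; pred: 24+20-4=40
Step 5: prey: 86+43-68=61; pred: 40+34-8=66
Step 6: prey: 61+30-80=11; pred: 66+40-13=93
Step 7: prey: 11+5-20=0; pred: 93+10-18=85
Step 8: prey: 0+0-0=0; pred: 85+0-17=68
Step 9: prey: 0+0-0=0; pred: 68+0-13=55
Max prey = 86 at step 4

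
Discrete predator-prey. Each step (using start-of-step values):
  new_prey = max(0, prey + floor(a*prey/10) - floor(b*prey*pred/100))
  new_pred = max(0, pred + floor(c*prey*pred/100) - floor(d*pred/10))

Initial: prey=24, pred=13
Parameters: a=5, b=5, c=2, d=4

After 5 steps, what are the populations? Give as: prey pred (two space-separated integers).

Step 1: prey: 24+12-15=21; pred: 13+6-5=14
Step 2: prey: 21+10-14=17; pred: 14+5-5=14
Step 3: prey: 17+8-11=14; pred: 14+4-5=13
Step 4: prey: 14+7-9=12; pred: 13+3-5=11
Step 5: prey: 12+6-6=12; pred: 11+2-4=9

Answer: 12 9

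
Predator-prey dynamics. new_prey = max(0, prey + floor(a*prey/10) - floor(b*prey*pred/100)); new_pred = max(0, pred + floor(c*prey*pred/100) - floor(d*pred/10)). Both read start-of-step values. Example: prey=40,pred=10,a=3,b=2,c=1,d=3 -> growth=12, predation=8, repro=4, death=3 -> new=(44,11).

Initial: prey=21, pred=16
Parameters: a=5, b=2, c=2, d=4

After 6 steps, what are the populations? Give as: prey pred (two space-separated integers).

Step 1: prey: 21+10-6=25; pred: 16+6-6=16
Step 2: prey: 25+12-8=29; pred: 16+8-6=18
Step 3: prey: 29+14-10=33; pred: 18+10-7=21
Step 4: prey: 33+16-13=36; pred: 21+13-8=26
Step 5: prey: 36+18-18=36; pred: 26+18-10=34
Step 6: prey: 36+18-24=30; pred: 34+24-13=45

Answer: 30 45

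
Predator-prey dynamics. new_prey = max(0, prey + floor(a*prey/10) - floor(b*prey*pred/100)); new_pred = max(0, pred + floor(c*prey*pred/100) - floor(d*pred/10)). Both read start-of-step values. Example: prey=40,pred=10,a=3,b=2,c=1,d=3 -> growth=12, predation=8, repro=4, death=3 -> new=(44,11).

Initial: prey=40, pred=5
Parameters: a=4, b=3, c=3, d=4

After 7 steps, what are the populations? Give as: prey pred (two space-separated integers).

Step 1: prey: 40+16-6=50; pred: 5+6-2=9
Step 2: prey: 50+20-13=57; pred: 9+13-3=19
Step 3: prey: 57+22-32=47; pred: 19+32-7=44
Step 4: prey: 47+18-62=3; pred: 44+62-17=89
Step 5: prey: 3+1-8=0; pred: 89+8-35=62
Step 6: prey: 0+0-0=0; pred: 62+0-24=38
Step 7: prey: 0+0-0=0; pred: 38+0-15=23

Answer: 0 23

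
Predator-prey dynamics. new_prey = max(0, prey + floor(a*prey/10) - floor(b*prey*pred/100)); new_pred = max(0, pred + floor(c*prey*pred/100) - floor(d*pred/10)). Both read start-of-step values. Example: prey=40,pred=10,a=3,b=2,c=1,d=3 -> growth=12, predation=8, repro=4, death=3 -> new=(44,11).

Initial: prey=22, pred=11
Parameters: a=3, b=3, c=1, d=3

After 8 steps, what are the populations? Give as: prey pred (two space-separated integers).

Step 1: prey: 22+6-7=21; pred: 11+2-3=10
Step 2: prey: 21+6-6=21; pred: 10+2-3=9
Step 3: prey: 21+6-5=22; pred: 9+1-2=8
Step 4: prey: 22+6-5=23; pred: 8+1-2=7
Step 5: prey: 23+6-4=25; pred: 7+1-2=6
Step 6: prey: 25+7-4=28; pred: 6+1-1=6
Step 7: prey: 28+8-5=31; pred: 6+1-1=6
Step 8: prey: 31+9-5=35; pred: 6+1-1=6

Answer: 35 6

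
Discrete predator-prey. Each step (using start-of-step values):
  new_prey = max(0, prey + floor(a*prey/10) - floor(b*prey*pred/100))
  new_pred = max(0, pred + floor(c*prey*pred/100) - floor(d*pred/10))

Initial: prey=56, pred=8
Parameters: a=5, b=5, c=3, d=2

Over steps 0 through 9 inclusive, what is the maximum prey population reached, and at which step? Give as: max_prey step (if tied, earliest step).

Answer: 62 1

Derivation:
Step 1: prey: 56+28-22=62; pred: 8+13-1=20
Step 2: prey: 62+31-62=31; pred: 20+37-4=53
Step 3: prey: 31+15-82=0; pred: 53+49-10=92
Step 4: prey: 0+0-0=0; pred: 92+0-18=74
Step 5: prey: 0+0-0=0; pred: 74+0-14=60
Step 6: prey: 0+0-0=0; pred: 60+0-12=48
Step 7: prey: 0+0-0=0; pred: 48+0-9=39
Step 8: prey: 0+0-0=0; pred: 39+0-7=32
Step 9: prey: 0+0-0=0; pred: 32+0-6=26
Max prey = 62 at step 1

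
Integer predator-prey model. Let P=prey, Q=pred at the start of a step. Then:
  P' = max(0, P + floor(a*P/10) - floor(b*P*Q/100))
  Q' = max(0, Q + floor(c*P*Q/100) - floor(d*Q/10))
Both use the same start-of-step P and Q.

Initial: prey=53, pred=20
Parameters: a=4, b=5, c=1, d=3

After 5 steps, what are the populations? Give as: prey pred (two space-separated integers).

Answer: 1 9

Derivation:
Step 1: prey: 53+21-53=21; pred: 20+10-6=24
Step 2: prey: 21+8-25=4; pred: 24+5-7=22
Step 3: prey: 4+1-4=1; pred: 22+0-6=16
Step 4: prey: 1+0-0=1; pred: 16+0-4=12
Step 5: prey: 1+0-0=1; pred: 12+0-3=9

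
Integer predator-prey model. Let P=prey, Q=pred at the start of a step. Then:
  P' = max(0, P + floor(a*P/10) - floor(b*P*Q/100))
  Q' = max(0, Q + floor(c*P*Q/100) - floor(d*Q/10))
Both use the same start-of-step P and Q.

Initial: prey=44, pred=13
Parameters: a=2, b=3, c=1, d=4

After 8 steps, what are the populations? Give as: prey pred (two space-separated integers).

Answer: 22 4

Derivation:
Step 1: prey: 44+8-17=35; pred: 13+5-5=13
Step 2: prey: 35+7-13=29; pred: 13+4-5=12
Step 3: prey: 29+5-10=24; pred: 12+3-4=11
Step 4: prey: 24+4-7=21; pred: 11+2-4=9
Step 5: prey: 21+4-5=20; pred: 9+1-3=7
Step 6: prey: 20+4-4=20; pred: 7+1-2=6
Step 7: prey: 20+4-3=21; pred: 6+1-2=5
Step 8: prey: 21+4-3=22; pred: 5+1-2=4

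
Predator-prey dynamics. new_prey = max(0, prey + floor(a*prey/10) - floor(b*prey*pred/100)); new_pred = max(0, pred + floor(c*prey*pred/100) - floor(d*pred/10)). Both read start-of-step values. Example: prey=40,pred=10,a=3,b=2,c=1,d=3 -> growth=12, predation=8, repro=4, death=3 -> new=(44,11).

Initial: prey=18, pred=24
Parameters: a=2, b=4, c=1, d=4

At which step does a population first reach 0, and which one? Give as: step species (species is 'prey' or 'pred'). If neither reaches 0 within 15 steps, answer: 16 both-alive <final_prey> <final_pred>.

Answer: 16 both-alive 1 2

Derivation:
Step 1: prey: 18+3-17=4; pred: 24+4-9=19
Step 2: prey: 4+0-3=1; pred: 19+0-7=12
Step 3: prey: 1+0-0=1; pred: 12+0-4=8
Step 4: prey: 1+0-0=1; pred: 8+0-3=5
Step 5: prey: 1+0-0=1; pred: 5+0-2=3
Step 6: prey: 1+0-0=1; pred: 3+0-1=2
Step 7: prey: 1+0-0=1; pred: 2+0-0=2
Steps 8-15: state stable at prey=1, pred=2 (no change)
No extinction within 15 steps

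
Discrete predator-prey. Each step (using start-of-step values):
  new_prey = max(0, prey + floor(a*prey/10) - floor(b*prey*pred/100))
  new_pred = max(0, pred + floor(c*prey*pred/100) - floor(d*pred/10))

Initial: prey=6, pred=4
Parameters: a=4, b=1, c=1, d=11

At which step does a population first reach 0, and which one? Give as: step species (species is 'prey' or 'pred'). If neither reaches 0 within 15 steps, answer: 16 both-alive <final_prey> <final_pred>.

Answer: 1 pred

Derivation:
Step 1: prey: 6+2-0=8; pred: 4+0-4=0
First extinction: pred at step 1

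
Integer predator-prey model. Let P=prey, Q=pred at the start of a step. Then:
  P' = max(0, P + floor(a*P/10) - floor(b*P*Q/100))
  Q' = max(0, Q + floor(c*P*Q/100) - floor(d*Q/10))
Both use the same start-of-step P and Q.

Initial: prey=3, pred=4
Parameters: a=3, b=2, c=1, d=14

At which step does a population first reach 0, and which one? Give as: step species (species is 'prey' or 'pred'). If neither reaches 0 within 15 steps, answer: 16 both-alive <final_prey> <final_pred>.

Step 1: prey: 3+0-0=3; pred: 4+0-5=0
First extinction: pred at step 1

Answer: 1 pred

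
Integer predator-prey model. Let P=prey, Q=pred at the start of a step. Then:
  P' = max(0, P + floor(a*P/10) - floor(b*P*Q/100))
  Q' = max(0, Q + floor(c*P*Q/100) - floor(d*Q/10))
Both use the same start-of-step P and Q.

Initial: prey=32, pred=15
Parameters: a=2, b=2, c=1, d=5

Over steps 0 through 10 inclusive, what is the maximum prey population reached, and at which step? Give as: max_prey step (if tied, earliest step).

Step 1: prey: 32+6-9=29; pred: 15+4-7=12
Step 2: prey: 29+5-6=28; pred: 12+3-6=9
Step 3: prey: 28+5-5=28; pred: 9+2-4=7
Step 4: prey: 28+5-3=30; pred: 7+1-3=5
Step 5: prey: 30+6-3=33; pred: 5+1-2=4
Step 6: prey: 33+6-2=37; pred: 4+1-2=3
Step 7: prey: 37+7-2=42; pred: 3+1-1=3
Step 8: prey: 42+8-2=48; pred: 3+1-1=3
Step 9: prey: 48+9-2=55; pred: 3+1-1=3
Step 10: prey: 55+11-3=63; pred: 3+1-1=3
Max prey = 63 at step 10

Answer: 63 10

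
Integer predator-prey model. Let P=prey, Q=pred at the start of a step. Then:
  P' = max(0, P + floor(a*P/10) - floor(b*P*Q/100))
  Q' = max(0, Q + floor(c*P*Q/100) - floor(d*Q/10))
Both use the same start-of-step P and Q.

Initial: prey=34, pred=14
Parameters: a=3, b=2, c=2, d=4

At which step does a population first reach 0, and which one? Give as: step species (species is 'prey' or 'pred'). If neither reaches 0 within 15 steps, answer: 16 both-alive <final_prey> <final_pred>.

Answer: 16 both-alive 14 2

Derivation:
Step 1: prey: 34+10-9=35; pred: 14+9-5=18
Step 2: prey: 35+10-12=33; pred: 18+12-7=23
Step 3: prey: 33+9-15=27; pred: 23+15-9=29
Step 4: prey: 27+8-15=20; pred: 29+15-11=33
Step 5: prey: 20+6-13=13; pred: 33+13-13=33
Step 6: prey: 13+3-8=8; pred: 33+8-13=28
Step 7: prey: 8+2-4=6; pred: 28+4-11=21
Step 8: prey: 6+1-2=5; pred: 21+2-8=15
Step 9: prey: 5+1-1=5; pred: 15+1-6=10
Step 10: prey: 5+1-1=5; pred: 10+1-4=7
Step 11: prey: 5+1-0=6; pred: 7+0-2=5
Step 12: prey: 6+1-0=7; pred: 5+0-2=3
Step 13: prey: 7+2-0=9; pred: 3+0-1=2
Step 14: prey: 9+2-0=11; pred: 2+0-0=2
Step 15: prey: 11+3-0=14; pred: 2+0-0=2
No extinction within 15 steps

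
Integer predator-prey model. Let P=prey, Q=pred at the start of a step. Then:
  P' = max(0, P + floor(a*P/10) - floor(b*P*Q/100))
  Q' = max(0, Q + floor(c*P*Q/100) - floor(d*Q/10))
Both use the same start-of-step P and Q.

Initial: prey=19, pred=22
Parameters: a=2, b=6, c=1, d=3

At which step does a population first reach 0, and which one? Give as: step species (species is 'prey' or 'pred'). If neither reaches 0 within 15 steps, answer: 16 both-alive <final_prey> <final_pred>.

Step 1: prey: 19+3-25=0; pred: 22+4-6=20
First extinction: prey at step 1

Answer: 1 prey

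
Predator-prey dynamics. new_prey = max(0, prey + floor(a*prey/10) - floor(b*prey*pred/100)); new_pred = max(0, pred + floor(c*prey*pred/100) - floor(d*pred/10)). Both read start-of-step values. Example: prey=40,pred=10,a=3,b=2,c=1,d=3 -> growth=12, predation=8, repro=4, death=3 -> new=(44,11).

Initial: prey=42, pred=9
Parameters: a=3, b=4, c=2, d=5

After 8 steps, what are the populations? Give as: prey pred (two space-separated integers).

Answer: 10 3

Derivation:
Step 1: prey: 42+12-15=39; pred: 9+7-4=12
Step 2: prey: 39+11-18=32; pred: 12+9-6=15
Step 3: prey: 32+9-19=22; pred: 15+9-7=17
Step 4: prey: 22+6-14=14; pred: 17+7-8=16
Step 5: prey: 14+4-8=10; pred: 16+4-8=12
Step 6: prey: 10+3-4=9; pred: 12+2-6=8
Step 7: prey: 9+2-2=9; pred: 8+1-4=5
Step 8: prey: 9+2-1=10; pred: 5+0-2=3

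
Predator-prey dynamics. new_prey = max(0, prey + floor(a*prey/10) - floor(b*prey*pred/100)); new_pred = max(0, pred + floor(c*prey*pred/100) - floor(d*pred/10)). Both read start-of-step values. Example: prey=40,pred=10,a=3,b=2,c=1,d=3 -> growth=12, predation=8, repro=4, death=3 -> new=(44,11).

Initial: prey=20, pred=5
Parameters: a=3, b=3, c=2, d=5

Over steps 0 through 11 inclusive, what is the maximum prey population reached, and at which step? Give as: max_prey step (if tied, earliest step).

Step 1: prey: 20+6-3=23; pred: 5+2-2=5
Step 2: prey: 23+6-3=26; pred: 5+2-2=5
Step 3: prey: 26+7-3=30; pred: 5+2-2=5
Step 4: prey: 30+9-4=35; pred: 5+3-2=6
Step 5: prey: 35+10-6=39; pred: 6+4-3=7
Step 6: prey: 39+11-8=42; pred: 7+5-3=9
Step 7: prey: 42+12-11=43; pred: 9+7-4=12
Step 8: prey: 43+12-15=40; pred: 12+10-6=16
Step 9: prey: 40+12-19=33; pred: 16+12-8=20
Step 10: prey: 33+9-19=23; pred: 20+13-10=23
Step 11: prey: 23+6-15=14; pred: 23+10-11=22
Max prey = 43 at step 7

Answer: 43 7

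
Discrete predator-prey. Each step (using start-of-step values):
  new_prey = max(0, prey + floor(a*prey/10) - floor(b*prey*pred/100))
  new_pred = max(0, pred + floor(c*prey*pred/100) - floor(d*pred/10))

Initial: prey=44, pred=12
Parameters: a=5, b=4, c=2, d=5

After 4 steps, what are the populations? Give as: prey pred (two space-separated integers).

Answer: 10 27

Derivation:
Step 1: prey: 44+22-21=45; pred: 12+10-6=16
Step 2: prey: 45+22-28=39; pred: 16+14-8=22
Step 3: prey: 39+19-34=24; pred: 22+17-11=28
Step 4: prey: 24+12-26=10; pred: 28+13-14=27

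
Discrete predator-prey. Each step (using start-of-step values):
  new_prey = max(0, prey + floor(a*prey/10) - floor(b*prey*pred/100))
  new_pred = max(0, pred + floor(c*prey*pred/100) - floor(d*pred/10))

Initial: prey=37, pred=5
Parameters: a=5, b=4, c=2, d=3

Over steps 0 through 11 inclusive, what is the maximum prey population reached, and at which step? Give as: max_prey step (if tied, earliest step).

Answer: 63 3

Derivation:
Step 1: prey: 37+18-7=48; pred: 5+3-1=7
Step 2: prey: 48+24-13=59; pred: 7+6-2=11
Step 3: prey: 59+29-25=63; pred: 11+12-3=20
Step 4: prey: 63+31-50=44; pred: 20+25-6=39
Step 5: prey: 44+22-68=0; pred: 39+34-11=62
Step 6: prey: 0+0-0=0; pred: 62+0-18=44
Step 7: prey: 0+0-0=0; pred: 44+0-13=31
Step 8: prey: 0+0-0=0; pred: 31+0-9=22
Step 9: prey: 0+0-0=0; pred: 22+0-6=16
Step 10: prey: 0+0-0=0; pred: 16+0-4=12
Step 11: prey: 0+0-0=0; pred: 12+0-3=9
Max prey = 63 at step 3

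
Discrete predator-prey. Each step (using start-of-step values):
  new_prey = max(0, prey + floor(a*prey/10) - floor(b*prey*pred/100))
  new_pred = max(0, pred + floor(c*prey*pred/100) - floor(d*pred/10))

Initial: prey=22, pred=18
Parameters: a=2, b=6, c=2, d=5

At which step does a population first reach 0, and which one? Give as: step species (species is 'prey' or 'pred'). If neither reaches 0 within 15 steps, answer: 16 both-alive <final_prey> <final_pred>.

Answer: 16 both-alive 1 1

Derivation:
Step 1: prey: 22+4-23=3; pred: 18+7-9=16
Step 2: prey: 3+0-2=1; pred: 16+0-8=8
Step 3: prey: 1+0-0=1; pred: 8+0-4=4
Step 4: prey: 1+0-0=1; pred: 4+0-2=2
Step 5: prey: 1+0-0=1; pred: 2+0-1=1
Step 6: prey: 1+0-0=1; pred: 1+0-0=1
Steps 7-15: state stable at prey=1, pred=1 (no change)
No extinction within 15 steps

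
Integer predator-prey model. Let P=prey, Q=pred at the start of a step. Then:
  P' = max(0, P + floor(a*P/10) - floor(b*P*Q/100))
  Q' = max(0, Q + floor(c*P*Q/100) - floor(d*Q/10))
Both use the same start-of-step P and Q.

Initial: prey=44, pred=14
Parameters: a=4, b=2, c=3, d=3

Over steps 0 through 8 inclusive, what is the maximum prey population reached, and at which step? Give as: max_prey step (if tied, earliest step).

Answer: 49 1

Derivation:
Step 1: prey: 44+17-12=49; pred: 14+18-4=28
Step 2: prey: 49+19-27=41; pred: 28+41-8=61
Step 3: prey: 41+16-50=7; pred: 61+75-18=118
Step 4: prey: 7+2-16=0; pred: 118+24-35=107
Step 5: prey: 0+0-0=0; pred: 107+0-32=75
Step 6: prey: 0+0-0=0; pred: 75+0-22=53
Step 7: prey: 0+0-0=0; pred: 53+0-15=38
Step 8: prey: 0+0-0=0; pred: 38+0-11=27
Max prey = 49 at step 1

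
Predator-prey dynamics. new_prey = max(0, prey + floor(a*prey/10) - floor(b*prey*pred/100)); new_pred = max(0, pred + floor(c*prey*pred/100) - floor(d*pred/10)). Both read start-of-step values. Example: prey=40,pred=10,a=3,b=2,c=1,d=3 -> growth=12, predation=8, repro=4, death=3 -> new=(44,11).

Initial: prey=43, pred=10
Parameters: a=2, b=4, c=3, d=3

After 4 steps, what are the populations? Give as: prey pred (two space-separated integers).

Step 1: prey: 43+8-17=34; pred: 10+12-3=19
Step 2: prey: 34+6-25=15; pred: 19+19-5=33
Step 3: prey: 15+3-19=0; pred: 33+14-9=38
Step 4: prey: 0+0-0=0; pred: 38+0-11=27

Answer: 0 27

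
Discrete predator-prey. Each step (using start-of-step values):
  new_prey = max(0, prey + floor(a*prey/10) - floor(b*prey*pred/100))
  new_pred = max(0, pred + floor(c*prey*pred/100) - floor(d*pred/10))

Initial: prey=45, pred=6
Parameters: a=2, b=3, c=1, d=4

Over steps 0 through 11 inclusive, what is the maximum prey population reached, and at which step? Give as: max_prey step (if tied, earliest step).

Answer: 51 6

Derivation:
Step 1: prey: 45+9-8=46; pred: 6+2-2=6
Step 2: prey: 46+9-8=47; pred: 6+2-2=6
Step 3: prey: 47+9-8=48; pred: 6+2-2=6
Step 4: prey: 48+9-8=49; pred: 6+2-2=6
Step 5: prey: 49+9-8=50; pred: 6+2-2=6
Step 6: prey: 50+10-9=51; pred: 6+3-2=7
Step 7: prey: 51+10-10=51; pred: 7+3-2=8
Step 8: prey: 51+10-12=49; pred: 8+4-3=9
Step 9: prey: 49+9-13=45; pred: 9+4-3=10
Step 10: prey: 45+9-13=41; pred: 10+4-4=10
Step 11: prey: 41+8-12=37; pred: 10+4-4=10
Max prey = 51 at step 6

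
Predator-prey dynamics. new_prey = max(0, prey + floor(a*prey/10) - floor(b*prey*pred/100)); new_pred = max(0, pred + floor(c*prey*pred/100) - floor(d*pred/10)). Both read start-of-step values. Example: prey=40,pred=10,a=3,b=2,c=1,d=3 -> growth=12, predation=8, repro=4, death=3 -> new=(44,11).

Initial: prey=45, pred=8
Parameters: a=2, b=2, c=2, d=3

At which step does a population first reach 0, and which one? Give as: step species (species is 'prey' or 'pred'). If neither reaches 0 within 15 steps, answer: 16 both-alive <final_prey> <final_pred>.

Answer: 16 both-alive 1 3

Derivation:
Step 1: prey: 45+9-7=47; pred: 8+7-2=13
Step 2: prey: 47+9-12=44; pred: 13+12-3=22
Step 3: prey: 44+8-19=33; pred: 22+19-6=35
Step 4: prey: 33+6-23=16; pred: 35+23-10=48
Step 5: prey: 16+3-15=4; pred: 48+15-14=49
Step 6: prey: 4+0-3=1; pred: 49+3-14=38
Step 7: prey: 1+0-0=1; pred: 38+0-11=27
Step 8: prey: 1+0-0=1; pred: 27+0-8=19
Step 9: prey: 1+0-0=1; pred: 19+0-5=14
Step 10: prey: 1+0-0=1; pred: 14+0-4=10
Step 11: prey: 1+0-0=1; pred: 10+0-3=7
Step 12: prey: 1+0-0=1; pred: 7+0-2=5
Step 13: prey: 1+0-0=1; pred: 5+0-1=4
Step 14: prey: 1+0-0=1; pred: 4+0-1=3
Step 15: prey: 1+0-0=1; pred: 3+0-0=3
No extinction within 15 steps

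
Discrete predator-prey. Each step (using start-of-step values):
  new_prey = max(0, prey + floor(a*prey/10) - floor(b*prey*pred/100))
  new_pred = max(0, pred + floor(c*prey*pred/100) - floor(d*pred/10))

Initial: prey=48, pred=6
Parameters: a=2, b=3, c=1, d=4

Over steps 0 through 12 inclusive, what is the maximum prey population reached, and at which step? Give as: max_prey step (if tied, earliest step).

Step 1: prey: 48+9-8=49; pred: 6+2-2=6
Step 2: prey: 49+9-8=50; pred: 6+2-2=6
Step 3: prey: 50+10-9=51; pred: 6+3-2=7
Step 4: prey: 51+10-10=51; pred: 7+3-2=8
Step 5: prey: 51+10-12=49; pred: 8+4-3=9
Step 6: prey: 49+9-13=45; pred: 9+4-3=10
Step 7: prey: 45+9-13=41; pred: 10+4-4=10
Step 8: prey: 41+8-12=37; pred: 10+4-4=10
Step 9: prey: 37+7-11=33; pred: 10+3-4=9
Step 10: prey: 33+6-8=31; pred: 9+2-3=8
Step 11: prey: 31+6-7=30; pred: 8+2-3=7
Step 12: prey: 30+6-6=30; pred: 7+2-2=7
Max prey = 51 at step 3

Answer: 51 3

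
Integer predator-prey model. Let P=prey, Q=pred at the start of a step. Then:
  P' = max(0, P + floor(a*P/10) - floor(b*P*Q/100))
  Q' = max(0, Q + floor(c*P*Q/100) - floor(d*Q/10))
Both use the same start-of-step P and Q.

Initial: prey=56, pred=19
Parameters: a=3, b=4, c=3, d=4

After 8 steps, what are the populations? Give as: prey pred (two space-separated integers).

Step 1: prey: 56+16-42=30; pred: 19+31-7=43
Step 2: prey: 30+9-51=0; pred: 43+38-17=64
Step 3: prey: 0+0-0=0; pred: 64+0-25=39
Step 4: prey: 0+0-0=0; pred: 39+0-15=24
Step 5: prey: 0+0-0=0; pred: 24+0-9=15
Step 6: prey: 0+0-0=0; pred: 15+0-6=9
Step 7: prey: 0+0-0=0; pred: 9+0-3=6
Step 8: prey: 0+0-0=0; pred: 6+0-2=4

Answer: 0 4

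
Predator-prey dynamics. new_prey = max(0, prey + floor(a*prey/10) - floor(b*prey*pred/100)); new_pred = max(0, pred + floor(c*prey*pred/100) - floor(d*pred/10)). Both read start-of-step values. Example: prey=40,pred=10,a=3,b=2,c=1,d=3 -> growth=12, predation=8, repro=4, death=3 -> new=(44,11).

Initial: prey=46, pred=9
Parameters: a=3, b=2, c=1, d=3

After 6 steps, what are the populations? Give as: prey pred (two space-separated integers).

Step 1: prey: 46+13-8=51; pred: 9+4-2=11
Step 2: prey: 51+15-11=55; pred: 11+5-3=13
Step 3: prey: 55+16-14=57; pred: 13+7-3=17
Step 4: prey: 57+17-19=55; pred: 17+9-5=21
Step 5: prey: 55+16-23=48; pred: 21+11-6=26
Step 6: prey: 48+14-24=38; pred: 26+12-7=31

Answer: 38 31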